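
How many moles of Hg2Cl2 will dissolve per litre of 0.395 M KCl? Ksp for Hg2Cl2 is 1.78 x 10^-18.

Hg2Cl2(s) <=> Hg2^2+ + 2 Cl^-
Ksp = [Hg2^2+][Cl^-]^2
Let s be the molar solubility in this solution. [Hg2^2+] = s, [Cl^-] = 0.395 + 2s ≈ 0.395 (common-ion effect: Cl^- is already 0.395 M).
Ksp ≈ s × (0.395)^2
s = 1.14 × 10^-17 M
Check: 2s = 2.3 × 10^-17 ≪ 0.395, so the approximation is valid.

s = 1.14 × 10^-17 M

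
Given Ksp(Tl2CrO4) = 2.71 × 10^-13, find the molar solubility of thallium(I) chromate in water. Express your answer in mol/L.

4.08 x 10^-5 M

Tl2CrO4(s) <=> 2 Tl^+(aq) + CrO4^2-(aq)
Ksp = [Tl^+]^2[CrO4^2-]
Let s = molar solubility. Then [Tl^+] = 2s and [CrO4^2-] = s.
Ksp = (2s)^2s = 4s^3
s^3 = 2.71 × 10^-13 / 4, so s = 4.08 × 10^-5 M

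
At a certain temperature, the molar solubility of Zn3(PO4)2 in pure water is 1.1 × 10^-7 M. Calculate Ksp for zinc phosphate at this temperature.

1.7 × 10^-33

Zn3(PO4)2(s) ⇌ 3 Zn^2+ + 2 PO4^3-
With molar solubility s: [Zn^2+] = 3s, [PO4^3-] = 2s.
Ksp = [Zn^2+]^3[PO4^3-]^2
Ksp = (3s)^3(2s)^2 = 108s^5
With s = 1.1 × 10^-7: Ksp = 1.7 × 10^-33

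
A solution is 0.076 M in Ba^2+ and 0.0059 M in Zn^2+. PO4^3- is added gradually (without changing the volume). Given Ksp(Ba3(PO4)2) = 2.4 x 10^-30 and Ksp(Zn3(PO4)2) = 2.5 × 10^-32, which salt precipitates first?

Precipitation of each salt starts when its ion product equals its Ksp.
For Ba3(PO4)2: 2.4 x 10^-30 = (0.076)^3 × [PO4^3-]^2  ⇒  [PO4^3-] = 7.4 × 10^-14 M.
For Zn3(PO4)2: 2.5 × 10^-32 = (0.0059)^3 × [PO4^3-]^2  ⇒  [PO4^3-] = 3.5 x 10^-13 M.
The salt with the lower threshold [PO4^3-] precipitates first: Ba3(PO4)2.

Ba3(PO4)2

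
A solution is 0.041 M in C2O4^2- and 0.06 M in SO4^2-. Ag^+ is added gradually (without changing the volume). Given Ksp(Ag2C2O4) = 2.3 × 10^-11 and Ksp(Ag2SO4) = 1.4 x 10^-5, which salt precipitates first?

Ag2C2O4

Each salt begins to precipitate when Q = Ksp, i.e. when [Ag^+] reaches its threshold.
For Ag2C2O4: 2.3 × 10^-11 = 0.041 × [Ag^+]^2  ⇒  [Ag^+] = 2.4 × 10^-5 M.
For Ag2SO4: 1.4 x 10^-5 = 0.06 × [Ag^+]^2  ⇒  [Ag^+] = 1.5 × 10^-2 M.
The salt with the lower threshold [Ag^+] precipitates first: Ag2C2O4.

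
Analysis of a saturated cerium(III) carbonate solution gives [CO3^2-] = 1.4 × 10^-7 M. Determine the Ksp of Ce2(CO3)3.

Ce2(CO3)3(s) <=> 2 Ce^3+(aq) + 3 CO3^2-(aq)
Stoichiometry gives [Ce^3+] = (2/3)[CO3^2-] = 9.33 × 10^-8 M.
Ksp = [Ce^3+]^2[CO3^2-]^3
Ksp = (9.33 × 10^-8)^2 × (1.4 × 10^-7)^3 = 2.4 × 10^-35

Ksp ≈ 2.4 x 10^-35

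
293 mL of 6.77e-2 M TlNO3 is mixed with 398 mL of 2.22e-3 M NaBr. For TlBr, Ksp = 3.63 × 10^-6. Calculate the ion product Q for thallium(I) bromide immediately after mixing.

Total volume = 293 + 398 = 691 mL.
[Tl^+] = 6.77 × 10^-2 × (293/691) = 2.871 x 10^-2 M
[Br^-] = 2.22 × 10^-3 × (398/691) = 1.279 x 10^-3 M
TlBr(s) <=> Tl^+(aq) + Br^-(aq), so Q = [Tl^+][Br^-]
Q = (2.871 × 10^-2)(1.279 × 10^-3) = 3.67 x 10^-5
Q > Ksp, so TlBr will precipitate.

3.67 x 10^-5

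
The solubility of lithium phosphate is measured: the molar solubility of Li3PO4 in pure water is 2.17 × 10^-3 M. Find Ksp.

Li3PO4(s) ⇌ 3 Li^+(aq) + PO4^3-(aq)
Let s = molar solubility. Then [Li^+] = 3s and [PO4^3-] = s.
Ksp = [Li^+]^3[PO4^3-]
Ksp = (3s)^3s = 27s^4
Ksp = 27 × (2.17 x 10^-3)^4 = 5.99 x 10^-10

5.99 × 10^-10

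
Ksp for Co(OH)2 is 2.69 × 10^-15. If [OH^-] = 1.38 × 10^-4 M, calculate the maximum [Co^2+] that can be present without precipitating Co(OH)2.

[Co^2+] = 1.41 × 10^-7 M

Co(OH)2(s) ⇌ Co^2+ + 2 OH^-
Ksp = [Co^2+][OH^-]^2
Precipitation begins when Q = Ksp. With [OH^-] = 1.38 × 10^-4 M:
2.69 × 10^-15 = (1.38 × 10^-4)^2 × [Co^2+]
[Co^2+] = (2.69 × 10^-15 / 1.904 x 10^-8) = 1.41 × 10^-7 M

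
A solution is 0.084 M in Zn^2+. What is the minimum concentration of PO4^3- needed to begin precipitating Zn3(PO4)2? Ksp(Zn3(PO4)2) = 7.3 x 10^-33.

Zn3(PO4)2(s) <=> 3 Zn^2+(aq) + 2 PO4^3-(aq)
Ksp = [Zn^2+]^3[PO4^3-]^2
Precipitation begins when Q = Ksp. With [Zn^2+] = 0.084 M:
7.3 x 10^-33 = (0.084)^3 × [PO4^3-]^2
[PO4^3-] = (7.3 x 10^-33 / 5.93 × 10^-4)^(1/2) = 3.5 × 10^-15 M

3.5e-15 M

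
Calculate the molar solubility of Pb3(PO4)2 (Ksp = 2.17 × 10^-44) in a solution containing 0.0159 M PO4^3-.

Pb3(PO4)2(s) ⇌ 3 Pb^2+(aq) + 2 PO4^3-(aq)
Ksp = [Pb^2+]^3[PO4^3-]^2
Let s be the molar solubility in this solution. [Pb^2+] = 3s, [PO4^3-] = 0.0159 + 2s ≈ 0.0159 (Ksp is small, so little additional dissolves).
Ksp ≈ (3s)^3 × (0.0159)^2
s = 1.47 × 10^-14 M
Check: 2s = 2.9 x 10^-14 ≪ 0.0159, so the approximation is valid.

1.47e-14 M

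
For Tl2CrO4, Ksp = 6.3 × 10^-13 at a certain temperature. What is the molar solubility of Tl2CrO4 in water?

Tl2CrO4(s) ⇌ 2 Tl^+(aq) + CrO4^2-(aq)
Ksp = [Tl^+]^2[CrO4^2-]
Let s = molar solubility. Then [Tl^+] = 2s and [CrO4^2-] = s.
Substituting: Ksp = (2s)^2s = 4s^3
s^3 = 6.3 × 10^-13 / 4, so s = 5.4 × 10^-5 M

s = 5.4 × 10^-5 M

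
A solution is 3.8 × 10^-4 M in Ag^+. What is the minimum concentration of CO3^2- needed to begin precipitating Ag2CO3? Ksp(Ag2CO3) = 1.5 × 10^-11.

Ag2CO3(s) <=> 2 Ag^+(aq) + CO3^2-(aq)
Ksp = [Ag^+]^2[CO3^2-]
Precipitation begins when Q = Ksp. With [Ag^+] = 3.8 × 10^-4 M:
1.5 × 10^-11 = (3.8 × 10^-4)^2 × [CO3^2-]
[CO3^2-] = (1.5 × 10^-11 / 1.44 x 10^-7) = 1.0 × 10^-4 M

[CO3^2-] ≈ 1.0 x 10^-4 M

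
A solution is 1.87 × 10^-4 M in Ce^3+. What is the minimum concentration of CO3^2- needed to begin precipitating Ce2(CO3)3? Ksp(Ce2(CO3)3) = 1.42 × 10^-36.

Ce2(CO3)3(s) <=> 2 Ce^3+(aq) + 3 CO3^2-(aq)
Ksp = [Ce^3+]^2[CO3^2-]^3
Precipitation begins when Q = Ksp. With [Ce^3+] = 1.87 × 10^-4 M:
1.42 × 10^-36 = (1.87 × 10^-4)^2 × [CO3^2-]^3
[CO3^2-] = (1.42 × 10^-36 / 3.497 × 10^-8)^(1/3) = 3.44 × 10^-10 M

[CO3^2-] = 3.44 × 10^-10 M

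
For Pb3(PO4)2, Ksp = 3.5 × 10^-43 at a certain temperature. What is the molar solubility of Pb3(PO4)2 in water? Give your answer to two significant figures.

Pb3(PO4)2(s) <=> 3 Pb^2+ + 2 PO4^3-
Ksp = [Pb^2+]^3[PO4^3-]^2
With molar solubility s: [Pb^2+] = 3s, [PO4^3-] = 2s.
Substituting: Ksp = (3s)^3(2s)^2 = 108s^5
Solving, s = (3.5 × 10^-43/108)^(1/5) = 1.3 × 10^-9 M

s ≈ 1.3 × 10^-9 M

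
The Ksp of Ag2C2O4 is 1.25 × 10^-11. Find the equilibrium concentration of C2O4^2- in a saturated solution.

1.46 × 10^-4 M

Ag2C2O4(s) ⇌ 2 Ag^+ + C2O4^2-
Ksp = [Ag^+]^2[C2O4^2-]
With molar solubility s: [Ag^+] = 2s, [C2O4^2-] = s.
Substituting: Ksp = (2s)^2s = 4s^3
s = (1.25 × 10^-11 / 4)^(1/3) = 1.462 x 10^-4 M
[C2O4^2-] = s = 1.46 × 10^-4 M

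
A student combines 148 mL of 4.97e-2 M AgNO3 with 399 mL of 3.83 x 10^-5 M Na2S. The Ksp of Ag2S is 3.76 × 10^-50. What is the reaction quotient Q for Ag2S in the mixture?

Q ≈ 5.05 × 10^-9

Total volume = 148 + 399 = 547 mL.
[Ag^+] = 4.97 × 10^-2 × (148/547) = 1.345 × 10^-2 M
[S^2-] = 3.83 × 10^-5 × (399/547) = 2.794 x 10^-5 M
Ag2S(s) <=> 2 Ag^+ + S^2-, so Q = [Ag^+]^2[S^2-]
Q = (1.345 × 10^-2)^2(2.794 × 10^-5) = 5.05 × 10^-9
Q > Ksp, so Ag2S will precipitate.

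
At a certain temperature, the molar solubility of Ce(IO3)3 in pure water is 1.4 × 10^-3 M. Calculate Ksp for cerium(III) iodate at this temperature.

1.0 x 10^-10

Ce(IO3)3(s) ⇌ Ce^3+(aq) + 3 IO3^-(aq)
If s mol/L of Ce(IO3)3 dissolves, [Ce^3+] = s and [IO3^-] = 3s.
Ksp = [Ce^3+][IO3^-]^3
Ksp = s(3s)^3 = 27s^4
With s = 1.4 x 10^-3: Ksp = 1.0 × 10^-10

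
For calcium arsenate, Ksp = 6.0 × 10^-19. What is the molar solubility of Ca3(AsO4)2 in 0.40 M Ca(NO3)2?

Ca3(AsO4)2(s) ⇌ 3 Ca^2+(aq) + 2 AsO4^3-(aq)
Ksp = [Ca^2+]^3[AsO4^3-]^2
Let s be the molar solubility in this solution. [Ca^2+] = 0.40 + 3s ≈ 0.40, [AsO4^3-] = 2s (common-ion effect: Ca^2+ is already 0.40 M).
Ksp ≈ (0.40)^3 × (2s)^2
s = 1.5 x 10^-9 M
Check: 3s = 4.6 × 10^-9 ≪ 0.40, so the approximation is valid.

s ≈ 1.5 × 10^-9 M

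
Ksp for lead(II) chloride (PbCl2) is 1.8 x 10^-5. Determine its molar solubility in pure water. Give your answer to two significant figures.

PbCl2(s) ⇌ Pb^2+ + 2 Cl^-
Ksp = [Pb^2+][Cl^-]^2
Let s = molar solubility. Then [Pb^2+] = s and [Cl^-] = 2s.
So Ksp = s × (2s)^2 = 4s^3
s^3 = 1.8 x 10^-5 / 4, so s = 1.7 x 10^-2 M

s = 1.7 × 10^-2 M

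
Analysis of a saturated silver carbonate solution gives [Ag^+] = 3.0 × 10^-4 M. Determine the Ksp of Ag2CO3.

Ksp = 1.4 x 10^-11

Ag2CO3(s) <=> 2 Ag^+ + CO3^2-
Stoichiometry gives [CO3^2-] = (1/2)[Ag^+] = 1.50 x 10^-4 M.
Ksp = [Ag^+]^2[CO3^2-]
Ksp = (3.0 × 10^-4)^2 × 1.50 x 10^-4 = 1.4 × 10^-11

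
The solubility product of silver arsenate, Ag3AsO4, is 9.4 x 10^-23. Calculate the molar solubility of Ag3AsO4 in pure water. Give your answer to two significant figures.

s ≈ 1.4e-6 M

Ag3AsO4(s) ⇌ 3 Ag^+ + AsO4^3-
Ksp = [Ag^+]^3[AsO4^3-]
With molar solubility s: [Ag^+] = 3s, [AsO4^3-] = s.
Ksp = (3s)^3s = 27s^4
s^4 = 9.4 x 10^-23 / 27, so s = 1.4 × 10^-6 M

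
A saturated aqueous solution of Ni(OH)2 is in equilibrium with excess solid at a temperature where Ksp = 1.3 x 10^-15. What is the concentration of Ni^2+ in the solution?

Ni(OH)2(s) ⇌ Ni^2+ + 2 OH^-
Ksp = [Ni^2+][OH^-]^2
For each mole of Ni(OH)2 that dissolves: [Ni^2+] = s, [OH^-] = 2s.
So Ksp = s × (2s)^2 = 4s^3
s^3 = 1.3 x 10^-15 / 4, so s = 6.88 × 10^-6 M
[Ni^2+] = s = 6.9 x 10^-6 M

6.9e-6 M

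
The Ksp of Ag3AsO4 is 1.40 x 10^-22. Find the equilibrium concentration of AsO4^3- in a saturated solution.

Ag3AsO4(s) ⇌ 3 Ag^+ + AsO4^3-
Ksp = [Ag^+]^3[AsO4^3-]
If s mol/L of Ag3AsO4 dissolves, [Ag^+] = 3s and [AsO4^3-] = s.
Substituting: Ksp = (3s)^3s = 27s^4
s^4 = 1.40 x 10^-22 / 27, so s = 1.509 x 10^-6 M
[AsO4^3-] = s = 1.51 x 10^-6 M

[AsO4^3-] ≈ 1.51 × 10^-6 M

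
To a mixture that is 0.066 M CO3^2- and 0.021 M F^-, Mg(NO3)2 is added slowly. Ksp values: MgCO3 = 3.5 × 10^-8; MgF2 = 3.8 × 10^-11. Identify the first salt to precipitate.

MgF2

Each salt begins to precipitate when Q = Ksp, i.e. when [Mg^2+] reaches its threshold.
For MgCO3: 3.5 × 10^-8 = 0.066 × [Mg^2+]  ⇒  [Mg^2+] = 5.3 × 10^-7 M.
For MgF2: 3.8 × 10^-11 = (0.021)^2 × [Mg^2+]  ⇒  [Mg^2+] = 8.6 x 10^-8 M.
The salt with the lower threshold [Mg^2+] precipitates first: MgF2.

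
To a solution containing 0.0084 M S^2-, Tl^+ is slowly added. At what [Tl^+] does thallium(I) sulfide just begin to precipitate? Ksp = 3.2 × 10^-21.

Tl2S(s) ⇌ 2 Tl^+(aq) + S^2-(aq)
Ksp = [Tl^+]^2[S^2-]
Precipitation begins when Q = Ksp. With [S^2-] = 0.0084 M:
3.2 × 10^-21 = (0.0084) × [Tl^+]^2
[Tl^+] = (3.2 × 10^-21 / 8.4 × 10^-3)^(1/2) = 6.2 x 10^-10 M

[Tl^+] = 6.2 × 10^-10 M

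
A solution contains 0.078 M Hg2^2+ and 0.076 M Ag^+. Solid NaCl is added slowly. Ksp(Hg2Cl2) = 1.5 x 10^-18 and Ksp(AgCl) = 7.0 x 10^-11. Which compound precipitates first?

Precipitation of each salt starts when its ion product equals its Ksp.
For Hg2Cl2: 1.5 x 10^-18 = 0.078 × [Cl^-]^2  ⇒  [Cl^-] = 4.4 x 10^-9 M.
For AgCl: 7.0 x 10^-11 = 0.076 × [Cl^-]  ⇒  [Cl^-] = 9.2 x 10^-10 M.
The salt with the lower threshold [Cl^-] precipitates first: AgCl.

AgCl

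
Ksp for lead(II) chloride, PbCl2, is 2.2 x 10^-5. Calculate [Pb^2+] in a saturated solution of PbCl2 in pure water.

[Pb^2+] = 1.8e-2 M

PbCl2(s) ⇌ Pb^2+ + 2 Cl^-
Ksp = [Pb^2+][Cl^-]^2
With molar solubility s: [Pb^2+] = s, [Cl^-] = 2s.
Substituting: Ksp = s(2s)^2 = 4s^3
Solving, s = (2.2 x 10^-5/4)^(1/3) = 1.77 x 10^-2 M
[Pb^2+] = s = 1.8 × 10^-2 M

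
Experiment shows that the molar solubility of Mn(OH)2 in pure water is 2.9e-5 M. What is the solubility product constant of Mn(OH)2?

Ksp = 9.8 × 10^-14

Mn(OH)2(s) ⇌ Mn^2+ + 2 OH^-
For each mole of Mn(OH)2 that dissolves: [Mn^2+] = s, [OH^-] = 2s.
Ksp = [Mn^2+][OH^-]^2
Ksp = s(2s)^2 = 4s^3
Ksp = 4 × (2.9 × 10^-5)^3 = 9.8 × 10^-14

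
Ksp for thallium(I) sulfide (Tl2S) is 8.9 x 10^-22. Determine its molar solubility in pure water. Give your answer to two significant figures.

s = 6.1e-8 M

Tl2S(s) ⇌ 2 Tl^+ + S^2-
Ksp = [Tl^+]^2[S^2-]
For each mole of Tl2S that dissolves: [Tl^+] = 2s, [S^2-] = s.
Substituting: Ksp = (2s)^2s = 4s^3
Solving, s = (8.9 x 10^-22/4)^(1/3) = 6.1 × 10^-8 M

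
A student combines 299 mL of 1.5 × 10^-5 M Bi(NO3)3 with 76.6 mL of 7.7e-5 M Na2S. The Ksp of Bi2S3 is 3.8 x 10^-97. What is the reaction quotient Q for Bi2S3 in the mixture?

Total volume = 299 + 76.6 = 375.6 mL.
[Bi^3+] = 1.5 × 10^-5 × (299/375.6) = 1.19 × 10^-5 M
[S^2-] = 7.7 × 10^-5 × (76.6/375.6) = 1.57 x 10^-5 M
Bi2S3(s) ⇌ 2 Bi^3+ + 3 S^2-, so Q = [Bi^3+]^2[S^2-]^3
Q = (1.19 × 10^-5)^2(1.57 × 10^-5)^3 = 5.5 x 10^-25
Q > Ksp, so Bi2S3 will precipitate.

Q = 5.5 x 10^-25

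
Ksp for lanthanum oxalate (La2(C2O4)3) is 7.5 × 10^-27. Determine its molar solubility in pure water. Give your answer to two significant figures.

La2(C2O4)3(s) <=> 2 La^3+(aq) + 3 C2O4^2-(aq)
Ksp = [La^3+]^2[C2O4^2-]^3
For each mole of La2(C2O4)3 that dissolves: [La^3+] = 2s, [C2O4^2-] = 3s.
Substituting: Ksp = (2s)^2(3s)^3 = 108s^5
Solving, s = (7.5 × 10^-27/108)^(1/5) = 2.3 × 10^-6 M

s = 2.3e-6 M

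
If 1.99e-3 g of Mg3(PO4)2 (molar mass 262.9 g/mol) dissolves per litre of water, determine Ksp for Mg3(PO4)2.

Ksp ≈ 2.68 × 10^-24

Molar solubility s = (1.99 x 10^-3 g/L) / (262.9 g/mol) = 7.569 x 10^-6 M.
Mg3(PO4)2(s) <=> 3 Mg^2+(aq) + 2 PO4^3-(aq)
Let s = molar solubility. Then [Mg^2+] = 3s and [PO4^3-] = 2s.
Ksp = [Mg^2+]^3[PO4^3-]^2
Ksp = (3s)^3(2s)^2 = 108s^5
Ksp = 108 × (7.569 × 10^-6)^5 = 2.68 × 10^-24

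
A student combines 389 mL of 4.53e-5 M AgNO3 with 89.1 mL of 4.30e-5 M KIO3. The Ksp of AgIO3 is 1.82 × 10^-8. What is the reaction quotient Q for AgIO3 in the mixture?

Total volume = 389 + 89.1 = 478.1 mL.
[Ag^+] = 4.53 x 10^-5 × (389/478.1) = 3.686 x 10^-5 M
[IO3^-] = 4.30 × 10^-5 × (89.1/478.1) = 8.014 × 10^-6 M
AgIO3(s) ⇌ Ag^+(aq) + IO3^-(aq), so Q = [Ag^+][IO3^-]
Q = (3.686 × 10^-5)(8.014 × 10^-6) = 2.95 × 10^-10
Q < Ksp, so no precipitate of AgIO3 forms.

2.95 x 10^-10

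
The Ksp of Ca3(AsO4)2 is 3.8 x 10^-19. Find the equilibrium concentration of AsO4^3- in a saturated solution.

[AsO4^3-] ≈ 1.6 x 10^-4 M

Ca3(AsO4)2(s) <=> 3 Ca^2+ + 2 AsO4^3-
Ksp = [Ca^2+]^3[AsO4^3-]^2
With molar solubility s: [Ca^2+] = 3s, [AsO4^3-] = 2s.
Ksp = (3s)^3(2s)^2 = 108s^5
s^5 = 3.8 x 10^-19 / 108, so s = 8.11 x 10^-5 M
[AsO4^3-] = 2s = 1.6 × 10^-4 M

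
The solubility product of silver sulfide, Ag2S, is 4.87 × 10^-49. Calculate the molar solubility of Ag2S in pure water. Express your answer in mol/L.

Ag2S(s) ⇌ 2 Ag^+(aq) + S^2-(aq)
Ksp = [Ag^+]^2[S^2-]
Let s = molar solubility. Then [Ag^+] = 2s and [S^2-] = s.
Substituting: Ksp = (2s)^2s = 4s^3
Solving, s = (4.87 × 10^-49/4)^(1/3) = 4.96 × 10^-17 M

s ≈ 4.96e-17 M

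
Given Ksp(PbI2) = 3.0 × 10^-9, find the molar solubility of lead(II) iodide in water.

s = 9.1e-4 M

PbI2(s) ⇌ Pb^2+(aq) + 2 I^-(aq)
Ksp = [Pb^2+][I^-]^2
If s mol/L of PbI2 dissolves, [Pb^2+] = s and [I^-] = 2s.
Ksp = s(2s)^2 = 4s^3
s^3 = 3.0 × 10^-9 / 4, so s = 9.1 × 10^-4 M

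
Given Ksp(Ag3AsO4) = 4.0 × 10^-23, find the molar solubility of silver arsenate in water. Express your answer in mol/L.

s ≈ 1.1 × 10^-6 M

Ag3AsO4(s) ⇌ 3 Ag^+(aq) + AsO4^3-(aq)
Ksp = [Ag^+]^3[AsO4^3-]
For each mole of Ag3AsO4 that dissolves: [Ag^+] = 3s, [AsO4^3-] = s.
So Ksp = (3s)^3 × s = 27s^4
Solving, s = (4.0 × 10^-23/27)^(1/4) = 1.1 x 10^-6 M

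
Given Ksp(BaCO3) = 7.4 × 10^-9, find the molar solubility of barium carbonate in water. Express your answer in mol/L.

BaCO3(s) ⇌ Ba^2+(aq) + CO3^2-(aq)
Ksp = [Ba^2+][CO3^2-]
If s mol/L of BaCO3 dissolves, [Ba^2+] = s and [CO3^2-] = s.
Ksp = s × s = s^2
s = √(7.4 × 10^-9) = 8.6 × 10^-5 M

8.6 x 10^-5 M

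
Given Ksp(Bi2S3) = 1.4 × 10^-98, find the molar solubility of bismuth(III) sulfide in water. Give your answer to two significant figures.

s = 1.1e-20 M

Bi2S3(s) <=> 2 Bi^3+(aq) + 3 S^2-(aq)
Ksp = [Bi^3+]^2[S^2-]^3
If s mol/L of Bi2S3 dissolves, [Bi^3+] = 2s and [S^2-] = 3s.
Substituting: Ksp = (2s)^2(3s)^3 = 108s^5
s = (1.4 × 10^-98 / 108)^(1/5) = 1.1 × 10^-20 M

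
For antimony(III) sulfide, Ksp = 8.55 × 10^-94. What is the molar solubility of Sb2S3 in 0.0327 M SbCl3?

s = 3.09e-31 M

Sb2S3(s) ⇌ 2 Sb^3+(aq) + 3 S^2-(aq)
Ksp = [Sb^3+]^2[S^2-]^3
Let s be the molar solubility in this solution. [Sb^3+] = 0.0327 + 2s ≈ 0.0327, [S^2-] = 3s (common-ion effect: Sb^3+ is already 0.0327 M).
Ksp ≈ (0.0327)^2 × (3s)^3
s = 3.09 × 10^-31 M
Check: 2s = 6.2 × 10^-31 ≪ 0.0327, so the approximation is valid.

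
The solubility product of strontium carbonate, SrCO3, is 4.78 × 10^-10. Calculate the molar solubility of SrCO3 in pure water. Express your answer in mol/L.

SrCO3(s) ⇌ Sr^2+ + CO3^2-
Ksp = [Sr^2+][CO3^2-]
If s mol/L of SrCO3 dissolves, [Sr^2+] = s and [CO3^2-] = s.
Ksp = s^2
s = (4.78 × 10^-10)^(1/2) = 2.19 x 10^-5 M

s = 2.19 × 10^-5 M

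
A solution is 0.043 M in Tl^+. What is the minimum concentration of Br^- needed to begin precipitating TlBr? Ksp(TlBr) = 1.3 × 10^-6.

[Br^-] ≈ 3.0e-5 M

TlBr(s) ⇌ Tl^+(aq) + Br^-(aq)
Ksp = [Tl^+][Br^-]
Precipitation begins when Q = Ksp. With [Tl^+] = 0.043 M:
1.3 × 10^-6 = (0.043) × [Br^-]
[Br^-] = (1.3 × 10^-6 / 4.3 × 10^-2) = 3.0 x 10^-5 M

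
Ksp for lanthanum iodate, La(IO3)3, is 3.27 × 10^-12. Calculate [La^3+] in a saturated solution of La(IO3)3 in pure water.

La(IO3)3(s) ⇌ La^3+ + 3 IO3^-
Ksp = [La^3+][IO3^-]^3
With molar solubility s: [La^3+] = s, [IO3^-] = 3s.
Substituting: Ksp = s(3s)^3 = 27s^4
Solving, s = (3.27 × 10^-12/27)^(1/4) = 5.899 x 10^-4 M
[La^3+] = s = 5.90 x 10^-4 M

5.90 × 10^-4 M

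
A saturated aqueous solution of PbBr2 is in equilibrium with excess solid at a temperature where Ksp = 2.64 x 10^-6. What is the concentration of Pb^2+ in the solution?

[Pb^2+] = 8.71e-3 M

PbBr2(s) <=> Pb^2+ + 2 Br^-
Ksp = [Pb^2+][Br^-]^2
Let s = molar solubility. Then [Pb^2+] = s and [Br^-] = 2s.
So Ksp = s × (2s)^2 = 4s^3
s = (2.64 x 10^-6 / 4)^(1/3) = 8.707 × 10^-3 M
[Pb^2+] = s = 8.71 x 10^-3 M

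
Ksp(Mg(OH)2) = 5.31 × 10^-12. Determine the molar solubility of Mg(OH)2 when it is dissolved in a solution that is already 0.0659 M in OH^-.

Mg(OH)2(s) <=> Mg^2+(aq) + 2 OH^-(aq)
Ksp = [Mg^2+][OH^-]^2
Let s = moles of Mg(OH)2 that dissolve per litre. [Mg^2+] = s, [OH^-] = 0.0659 + 2s ≈ 0.0659 (common-ion effect: OH^- is already 0.0659 M).
Ksp ≈ s × (0.0659)^2
s = 1.22 × 10^-9 M
Check: 2s = 2.4 × 10^-9 ≪ 0.0659, so the approximation is valid.

1.22e-9 M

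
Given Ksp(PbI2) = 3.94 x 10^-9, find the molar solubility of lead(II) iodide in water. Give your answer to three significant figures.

9.95 × 10^-4 M

PbI2(s) ⇌ Pb^2+(aq) + 2 I^-(aq)
Ksp = [Pb^2+][I^-]^2
If s mol/L of PbI2 dissolves, [Pb^2+] = s and [I^-] = 2s.
Ksp = s(2s)^2 = 4s^3
Solving, s = (3.94 x 10^-9/4)^(1/3) = 9.95 × 10^-4 M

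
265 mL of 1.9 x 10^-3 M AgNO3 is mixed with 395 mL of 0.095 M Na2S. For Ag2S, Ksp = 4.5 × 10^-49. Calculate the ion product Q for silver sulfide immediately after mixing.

3.3 x 10^-8

Total volume = 265 + 395 = 660 mL.
[Ag^+] = 1.9 × 10^-3 × (265/660) = 7.63 x 10^-4 M
[S^2-] = 9.5 × 10^-2 × (395/660) = 5.69 × 10^-2 M
Ag2S(s) ⇌ 2 Ag^+ + S^2-, so Q = [Ag^+]^2[S^2-]
Q = (7.63 x 10^-4)^2(5.69 x 10^-2) = 3.3 x 10^-8
Q > Ksp, so Ag2S will precipitate.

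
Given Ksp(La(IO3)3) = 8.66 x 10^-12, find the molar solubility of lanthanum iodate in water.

La(IO3)3(s) <=> La^3+ + 3 IO3^-
Ksp = [La^3+][IO3^-]^3
If s mol/L of La(IO3)3 dissolves, [La^3+] = s and [IO3^-] = 3s.
Ksp = s(3s)^3 = 27s^4
Solving, s = (8.66 x 10^-12/27)^(1/4) = 7.53 x 10^-4 M

7.53 × 10^-4 M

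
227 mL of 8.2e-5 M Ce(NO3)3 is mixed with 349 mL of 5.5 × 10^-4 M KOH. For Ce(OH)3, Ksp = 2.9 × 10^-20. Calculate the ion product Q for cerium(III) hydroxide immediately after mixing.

Total volume = 227 + 349 = 576 mL.
[Ce^3+] = 8.2 x 10^-5 × (227/576) = 3.23 × 10^-5 M
[OH^-] = 5.5 x 10^-4 × (349/576) = 3.33 × 10^-4 M
Ce(OH)3(s) ⇌ Ce^3+ + 3 OH^-, so Q = [Ce^3+][OH^-]^3
Q = (3.23 x 10^-5)(3.33 × 10^-4)^3 = 1.2 × 10^-15
Q > Ksp, so Ce(OH)3 will precipitate.

Q = 1.2 x 10^-15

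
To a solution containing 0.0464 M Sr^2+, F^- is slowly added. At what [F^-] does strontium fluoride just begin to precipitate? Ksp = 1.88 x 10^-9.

SrF2(s) ⇌ Sr^2+ + 2 F^-
Ksp = [Sr^2+][F^-]^2
Precipitation begins when Q = Ksp. With [Sr^2+] = 0.0464 M:
1.88 x 10^-9 = (0.0464) × [F^-]^2
[F^-] = (1.88 x 10^-9 / 4.64 × 10^-2)^(1/2) = 2.01 × 10^-4 M

[F^-] = 2.01e-4 M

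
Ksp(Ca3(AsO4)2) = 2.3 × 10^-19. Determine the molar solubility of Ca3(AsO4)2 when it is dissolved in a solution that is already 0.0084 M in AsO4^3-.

s ≈ 4.9 × 10^-6 M

Ca3(AsO4)2(s) ⇌ 3 Ca^2+ + 2 AsO4^3-
Ksp = [Ca^2+]^3[AsO4^3-]^2
If s mol/L dissolves here, [Ca^2+] = 3s, [AsO4^3-] = 0.0084 + 2s ≈ 0.0084 (Ksp is small, so little additional dissolves).
Ksp ≈ (3s)^3 × (0.0084)^2
s = 4.9 × 10^-6 M
Check: 2s = 9.9 × 10^-6 ≪ 0.0084, so the approximation is valid.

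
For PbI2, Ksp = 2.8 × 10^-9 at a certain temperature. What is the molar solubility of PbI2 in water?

8.9 x 10^-4 M

PbI2(s) ⇌ Pb^2+(aq) + 2 I^-(aq)
Ksp = [Pb^2+][I^-]^2
With molar solubility s: [Pb^2+] = s, [I^-] = 2s.
So Ksp = s × (2s)^2 = 4s^3
s = (2.8 × 10^-9 / 4)^(1/3) = 8.9 × 10^-4 M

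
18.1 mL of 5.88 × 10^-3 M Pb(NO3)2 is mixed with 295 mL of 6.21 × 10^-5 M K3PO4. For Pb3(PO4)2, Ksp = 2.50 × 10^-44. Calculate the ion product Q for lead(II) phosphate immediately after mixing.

Total volume = 18.1 + 295 = 313.1 mL.
[Pb^2+] = 5.88 x 10^-3 × (18.1/313.1) = 3.399 x 10^-4 M
[PO4^3-] = 6.21 × 10^-5 × (295/313.1) = 5.851 × 10^-5 M
Pb3(PO4)2(s) ⇌ 3 Pb^2+(aq) + 2 PO4^3-(aq), so Q = [Pb^2+]^3[PO4^3-]^2
Q = (3.399 × 10^-4)^3(5.851 × 10^-5)^2 = 1.34 × 10^-19
Q > Ksp, so Pb3(PO4)2 will precipitate.

Q = 1.34 × 10^-19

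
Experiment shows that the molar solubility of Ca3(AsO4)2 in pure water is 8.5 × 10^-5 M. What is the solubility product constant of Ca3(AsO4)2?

4.8 x 10^-19

Ca3(AsO4)2(s) ⇌ 3 Ca^2+ + 2 AsO4^3-
If s mol/L of Ca3(AsO4)2 dissolves, [Ca^2+] = 3s and [AsO4^3-] = 2s.
Ksp = [Ca^2+]^3[AsO4^3-]^2
Ksp = (3s)^3(2s)^2 = 108s^5
With s = 8.5 × 10^-5: Ksp = 4.8 × 10^-19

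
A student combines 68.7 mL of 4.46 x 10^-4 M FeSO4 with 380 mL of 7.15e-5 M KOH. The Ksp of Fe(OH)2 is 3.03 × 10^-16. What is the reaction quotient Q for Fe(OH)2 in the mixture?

Total volume = 68.7 + 380 = 448.7 mL.
[Fe^2+] = 4.46 × 10^-4 × (68.7/448.7) = 6.829 x 10^-5 M
[OH^-] = 7.15 x 10^-5 × (380/448.7) = 6.055 x 10^-5 M
Fe(OH)2(s) <=> Fe^2+(aq) + 2 OH^-(aq), so Q = [Fe^2+][OH^-]^2
Q = (6.829 x 10^-5)(6.055 × 10^-5)^2 = 2.50 x 10^-13
Q > Ksp, so Fe(OH)2 will precipitate.

Q ≈ 2.50e-13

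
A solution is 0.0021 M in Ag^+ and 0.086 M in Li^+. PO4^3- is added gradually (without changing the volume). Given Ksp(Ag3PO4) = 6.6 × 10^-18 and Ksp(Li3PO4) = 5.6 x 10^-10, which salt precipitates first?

Each salt begins to precipitate when Q = Ksp, i.e. when [PO4^3-] reaches its threshold.
For Ag3PO4: 6.6 × 10^-18 = (0.0021)^3 × [PO4^3-]  ⇒  [PO4^3-] = 7.1 × 10^-10 M.
For Li3PO4: 5.6 x 10^-10 = (0.086)^3 × [PO4^3-]  ⇒  [PO4^3-] = 8.8 x 10^-7 M.
The salt with the lower threshold [PO4^3-] precipitates first: Ag3PO4.

Ag3PO4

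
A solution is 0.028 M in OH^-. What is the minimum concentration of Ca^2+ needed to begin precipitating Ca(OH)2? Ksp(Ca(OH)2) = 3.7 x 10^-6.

Ca(OH)2(s) ⇌ Ca^2+ + 2 OH^-
Ksp = [Ca^2+][OH^-]^2
Precipitation begins when Q = Ksp. With [OH^-] = 0.028 M:
3.7 x 10^-6 = (0.028)^2 × [Ca^2+]
[Ca^2+] = (3.7 x 10^-6 / 7.84 x 10^-4) = 4.7 × 10^-3 M

[Ca^2+] = 4.7 x 10^-3 M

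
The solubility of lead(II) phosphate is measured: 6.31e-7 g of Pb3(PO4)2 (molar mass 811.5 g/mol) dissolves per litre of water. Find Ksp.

Ksp = 3.07e-44

Molar solubility s = (6.31 × 10^-7 g/L) / (811.5 g/mol) = 7.776 × 10^-10 M.
Pb3(PO4)2(s) ⇌ 3 Pb^2+ + 2 PO4^3-
With molar solubility s: [Pb^2+] = 3s, [PO4^3-] = 2s.
Ksp = [Pb^2+]^3[PO4^3-]^2
So Ksp = (3s)^3 × (2s)^2 = 108s^5
Ksp = 108 × (7.776 × 10^-10)^5 = 3.07 × 10^-44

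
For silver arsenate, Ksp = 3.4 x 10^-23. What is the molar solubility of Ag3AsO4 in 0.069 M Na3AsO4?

Ag3AsO4(s) ⇌ 3 Ag^+ + AsO4^3-
Ksp = [Ag^+]^3[AsO4^3-]
Let s be the molar solubility in this solution. [Ag^+] = 3s, [AsO4^3-] = 0.069 + s ≈ 0.069 (since AsO4^3- from Na3AsO4 dominates).
Ksp ≈ (3s)^3 × 0.069
s = 2.6 × 10^-8 M
Check: s = 2.6 × 10^-8 ≪ 0.069, so the approximation is valid.

2.6 × 10^-8 M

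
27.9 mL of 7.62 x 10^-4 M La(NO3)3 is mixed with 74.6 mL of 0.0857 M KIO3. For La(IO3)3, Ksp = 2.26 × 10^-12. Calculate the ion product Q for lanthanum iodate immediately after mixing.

Total volume = 27.9 + 74.6 = 102.5 mL.
[La^3+] = 7.62 × 10^-4 × (27.9/102.5) = 2.074 × 10^-4 M
[IO3^-] = 8.57 × 10^-2 × (74.6/102.5) = 6.237 × 10^-2 M
La(IO3)3(s) ⇌ La^3+(aq) + 3 IO3^-(aq), so Q = [La^3+][IO3^-]^3
Q = (2.074 × 10^-4)(6.237 × 10^-2)^3 = 5.03 × 10^-8
Q > Ksp, so La(IO3)3 will precipitate.

Q = 5.03 × 10^-8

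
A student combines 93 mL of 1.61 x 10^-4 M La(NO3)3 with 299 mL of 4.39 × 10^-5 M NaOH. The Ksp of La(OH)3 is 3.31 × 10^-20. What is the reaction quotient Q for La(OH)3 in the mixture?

Total volume = 93 + 299 = 392 mL.
[La^3+] = 1.61 × 10^-4 × (93/392) = 3.820 × 10^-5 M
[OH^-] = 4.39 × 10^-5 × (299/392) = 3.348 × 10^-5 M
La(OH)3(s) ⇌ La^3+ + 3 OH^-, so Q = [La^3+][OH^-]^3
Q = (3.820 × 10^-5)(3.348 x 10^-5)^3 = 1.43 × 10^-18
Q > Ksp, so La(OH)3 will precipitate.

Q = 1.43 x 10^-18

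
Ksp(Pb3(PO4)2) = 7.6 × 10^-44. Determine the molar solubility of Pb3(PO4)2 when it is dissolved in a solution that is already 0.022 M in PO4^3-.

Pb3(PO4)2(s) ⇌ 3 Pb^2+ + 2 PO4^3-
Ksp = [Pb^2+]^3[PO4^3-]^2
Let s = moles of Pb3(PO4)2 that dissolve per litre. [Pb^2+] = 3s, [PO4^3-] = 0.022 + 2s ≈ 0.022 (Ksp is small, so little additional dissolves).
Ksp ≈ (3s)^3 × (0.022)^2
s = 1.8 × 10^-14 M
Check: 2s = 3.6 × 10^-14 ≪ 0.022, so the approximation is valid.

s = 1.8e-14 M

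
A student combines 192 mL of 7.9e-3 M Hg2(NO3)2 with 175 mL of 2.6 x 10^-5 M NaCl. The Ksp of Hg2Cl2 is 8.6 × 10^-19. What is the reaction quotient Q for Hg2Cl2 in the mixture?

Total volume = 192 + 175 = 367 mL.
[Hg2^2+] = 7.9 × 10^-3 × (192/367) = 4.13 × 10^-3 M
[Cl^-] = 2.6 x 10^-5 × (175/367) = 1.24 x 10^-5 M
Hg2Cl2(s) <=> Hg2^2+(aq) + 2 Cl^-(aq), so Q = [Hg2^2+][Cl^-]^2
Q = (4.13 × 10^-3)(1.24 × 10^-5)^2 = 6.4 x 10^-13
Q > Ksp, so Hg2Cl2 will precipitate.

Q = 6.4 × 10^-13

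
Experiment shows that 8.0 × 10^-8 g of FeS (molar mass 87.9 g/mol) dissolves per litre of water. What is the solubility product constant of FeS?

8.3 × 10^-19

Molar solubility s = (8.0 × 10^-8 g/L) / (87.9 g/mol) = 9.10 x 10^-10 M.
FeS(s) ⇌ Fe^2+(aq) + S^2-(aq)
With molar solubility s: [Fe^2+] = s, [S^2-] = s.
Ksp = [Fe^2+][S^2-]
Ksp = s^2
With s = 9.10 × 10^-10: Ksp = 8.3 × 10^-19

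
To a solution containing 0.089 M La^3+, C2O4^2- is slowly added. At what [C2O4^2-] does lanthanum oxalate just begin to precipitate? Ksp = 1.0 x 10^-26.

La2(C2O4)3(s) ⇌ 2 La^3+(aq) + 3 C2O4^2-(aq)
Ksp = [La^3+]^2[C2O4^2-]^3
Precipitation begins when Q = Ksp. With [La^3+] = 0.089 M:
1.0 x 10^-26 = (0.089)^2 × [C2O4^2-]^3
[C2O4^2-] = (1.0 x 10^-26 / 7.92 x 10^-3)^(1/3) = 1.1 x 10^-8 M

1.1 x 10^-8 M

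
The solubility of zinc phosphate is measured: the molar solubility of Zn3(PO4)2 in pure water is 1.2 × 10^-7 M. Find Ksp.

Zn3(PO4)2(s) ⇌ 3 Zn^2+ + 2 PO4^3-
With molar solubility s: [Zn^2+] = 3s, [PO4^3-] = 2s.
Ksp = [Zn^2+]^3[PO4^3-]^2
So Ksp = (3s)^3 × (2s)^2 = 108s^5
With s = 1.2 × 10^-7: Ksp = 2.7 x 10^-33

Ksp ≈ 2.7e-33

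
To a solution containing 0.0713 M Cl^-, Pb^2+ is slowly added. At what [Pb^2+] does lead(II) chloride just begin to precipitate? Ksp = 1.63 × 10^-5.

PbCl2(s) ⇌ Pb^2+ + 2 Cl^-
Ksp = [Pb^2+][Cl^-]^2
Precipitation begins when Q = Ksp. With [Cl^-] = 0.0713 M:
1.63 × 10^-5 = (0.0713)^2 × [Pb^2+]
[Pb^2+] = (1.63 × 10^-5 / 5.084 × 10^-3) = 3.21 × 10^-3 M

[Pb^2+] ≈ 3.21 × 10^-3 M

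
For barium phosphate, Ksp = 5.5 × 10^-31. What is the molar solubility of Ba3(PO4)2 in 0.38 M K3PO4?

Ba3(PO4)2(s) <=> 3 Ba^2+ + 2 PO4^3-
Ksp = [Ba^2+]^3[PO4^3-]^2
If s mol/L dissolves here, [Ba^2+] = 3s, [PO4^3-] = 0.38 + 2s ≈ 0.38 (Ksp is small, so little additional dissolves).
Ksp ≈ (3s)^3 × (0.38)^2
s = 5.2 x 10^-11 M
Check: 2s = 1.0 x 10^-10 ≪ 0.38, so the approximation is valid.

5.2 × 10^-11 M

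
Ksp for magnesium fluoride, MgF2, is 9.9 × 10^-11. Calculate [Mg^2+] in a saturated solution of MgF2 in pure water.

MgF2(s) <=> Mg^2+ + 2 F^-
Ksp = [Mg^2+][F^-]^2
Let s = molar solubility. Then [Mg^2+] = s and [F^-] = 2s.
Ksp = s(2s)^2 = 4s^3
Solving, s = (9.9 × 10^-11/4)^(1/3) = 2.91 x 10^-4 M
[Mg^2+] = s = 2.9 × 10^-4 M

[Mg^2+] ≈ 2.9 × 10^-4 M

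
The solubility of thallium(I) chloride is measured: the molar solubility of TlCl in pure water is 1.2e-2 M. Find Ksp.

TlCl(s) ⇌ Tl^+ + Cl^-
Let s = molar solubility. Then [Tl^+] = s and [Cl^-] = s.
Ksp = [Tl^+][Cl^-]
Ksp = s^2
Ksp = (1.2 x 10^-2)^2 = 1.4 × 10^-4

Ksp = 1.4 × 10^-4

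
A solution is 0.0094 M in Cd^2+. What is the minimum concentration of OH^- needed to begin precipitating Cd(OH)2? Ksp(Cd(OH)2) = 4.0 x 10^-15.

Cd(OH)2(s) <=> Cd^2+ + 2 OH^-
Ksp = [Cd^2+][OH^-]^2
Precipitation begins when Q = Ksp. With [Cd^2+] = 0.0094 M:
4.0 x 10^-15 = (0.0094) × [OH^-]^2
[OH^-] = (4.0 x 10^-15 / 9.4 × 10^-3)^(1/2) = 6.5 x 10^-7 M

[OH^-] = 6.5e-7 M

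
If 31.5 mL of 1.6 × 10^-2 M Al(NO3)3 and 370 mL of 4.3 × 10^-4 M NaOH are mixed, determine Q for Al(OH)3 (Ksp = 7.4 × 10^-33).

Total volume = 31.5 + 370 = 401.5 mL.
[Al^3+] = 1.6 × 10^-2 × (31.5/401.5) = 1.26 x 10^-3 M
[OH^-] = 4.3 × 10^-4 × (370/401.5) = 3.96 × 10^-4 M
Al(OH)3(s) ⇌ Al^3+(aq) + 3 OH^-(aq), so Q = [Al^3+][OH^-]^3
Q = (1.26 × 10^-3)(3.96 × 10^-4)^3 = 7.8 x 10^-14
Q > Ksp, so Al(OH)3 will precipitate.

Q ≈ 7.8e-14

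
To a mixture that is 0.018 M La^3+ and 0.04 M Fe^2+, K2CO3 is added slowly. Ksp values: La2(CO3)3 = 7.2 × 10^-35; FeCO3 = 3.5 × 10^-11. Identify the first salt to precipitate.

La2(CO3)3

Each salt begins to precipitate when Q = Ksp, i.e. when [CO3^2-] reaches its threshold.
For La2(CO3)3: 7.2 × 10^-35 = (0.018)^2 × [CO3^2-]^3  ⇒  [CO3^2-] = 6.1 × 10^-11 M.
For FeCO3: 3.5 × 10^-11 = 0.04 × [CO3^2-]  ⇒  [CO3^2-] = 8.8 × 10^-10 M.
The salt with the lower threshold [CO3^2-] precipitates first: La2(CO3)3.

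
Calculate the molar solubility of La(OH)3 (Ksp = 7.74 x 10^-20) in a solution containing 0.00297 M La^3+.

9.88e-7 M

La(OH)3(s) ⇌ La^3+ + 3 OH^-
Ksp = [La^3+][OH^-]^3
If s mol/L dissolves here, [La^3+] = 0.00297 + s ≈ 0.00297, [OH^-] = 3s (since the La^3+ already present dominates).
Ksp ≈ 0.00297 × (3s)^3
s = 9.88 × 10^-7 M
Check: s = 9.9 × 10^-7 ≪ 0.00297, so the approximation is valid.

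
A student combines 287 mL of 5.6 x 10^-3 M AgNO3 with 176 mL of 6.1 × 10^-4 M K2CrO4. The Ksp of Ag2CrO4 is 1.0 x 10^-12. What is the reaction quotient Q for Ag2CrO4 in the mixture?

Total volume = 287 + 176 = 463 mL.
[Ag^+] = 5.6 × 10^-3 × (287/463) = 3.47 x 10^-3 M
[CrO4^2-] = 6.1 x 10^-4 × (176/463) = 2.32 × 10^-4 M
Ag2CrO4(s) ⇌ 2 Ag^+ + CrO4^2-, so Q = [Ag^+]^2[CrO4^2-]
Q = (3.47 × 10^-3)^2(2.32 x 10^-4) = 2.8 × 10^-9
Q > Ksp, so Ag2CrO4 will precipitate.

Q ≈ 2.8 × 10^-9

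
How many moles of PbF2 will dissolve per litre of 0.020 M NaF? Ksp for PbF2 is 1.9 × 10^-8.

PbF2(s) ⇌ Pb^2+ + 2 F^-
Ksp = [Pb^2+][F^-]^2
If s mol/L dissolves here, [Pb^2+] = s, [F^-] = 0.020 + 2s ≈ 0.020 (Ksp is small, so little additional dissolves).
Ksp ≈ s × (0.020)^2
s = 4.8 x 10^-5 M
Check: 2s = 9.5 × 10^-5 ≪ 0.020, so the approximation is valid.

s ≈ 4.8 x 10^-5 M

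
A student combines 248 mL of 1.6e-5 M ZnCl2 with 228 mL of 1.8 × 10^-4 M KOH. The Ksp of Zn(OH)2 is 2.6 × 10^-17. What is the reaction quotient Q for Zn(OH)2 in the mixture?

6.2 × 10^-14

Total volume = 248 + 228 = 476 mL.
[Zn^2+] = 1.6 x 10^-5 × (248/476) = 8.34 × 10^-6 M
[OH^-] = 1.8 x 10^-4 × (228/476) = 8.62 × 10^-5 M
Zn(OH)2(s) ⇌ Zn^2+(aq) + 2 OH^-(aq), so Q = [Zn^2+][OH^-]^2
Q = (8.34 × 10^-6)(8.62 x 10^-5)^2 = 6.2 x 10^-14
Q > Ksp, so Zn(OH)2 will precipitate.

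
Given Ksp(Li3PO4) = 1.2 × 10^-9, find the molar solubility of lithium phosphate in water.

s = 2.6 × 10^-3 M

Li3PO4(s) ⇌ 3 Li^+ + PO4^3-
Ksp = [Li^+]^3[PO4^3-]
Let s = molar solubility. Then [Li^+] = 3s and [PO4^3-] = s.
So Ksp = (3s)^3 × s = 27s^4
Solving, s = (1.2 × 10^-9/27)^(1/4) = 2.6 × 10^-3 M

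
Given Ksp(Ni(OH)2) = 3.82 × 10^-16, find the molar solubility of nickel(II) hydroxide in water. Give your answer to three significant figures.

Ni(OH)2(s) ⇌ Ni^2+ + 2 OH^-
Ksp = [Ni^2+][OH^-]^2
For each mole of Ni(OH)2 that dissolves: [Ni^2+] = s, [OH^-] = 2s.
So Ksp = s × (2s)^2 = 4s^3
Solving, s = (3.82 × 10^-16/4)^(1/3) = 4.57 × 10^-6 M

4.57 x 10^-6 M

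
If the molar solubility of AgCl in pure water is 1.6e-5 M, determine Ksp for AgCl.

Ksp ≈ 2.6e-10

AgCl(s) <=> Ag^+ + Cl^-
If s mol/L of AgCl dissolves, [Ag^+] = s and [Cl^-] = s.
Ksp = [Ag^+][Cl^-]
Ksp = (s)(s) = s^2
With s = 1.6 × 10^-5: Ksp = 2.6 x 10^-10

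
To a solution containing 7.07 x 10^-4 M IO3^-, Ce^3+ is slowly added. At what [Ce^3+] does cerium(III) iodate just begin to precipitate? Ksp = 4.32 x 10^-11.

[Ce^3+] ≈ 1.22e-1 M

Ce(IO3)3(s) <=> Ce^3+(aq) + 3 IO3^-(aq)
Ksp = [Ce^3+][IO3^-]^3
Precipitation begins when Q = Ksp. With [IO3^-] = 7.07 x 10^-4 M:
4.32 x 10^-11 = (7.07 x 10^-4)^3 × [Ce^3+]
[Ce^3+] = (4.32 x 10^-11 / 3.534 × 10^-10) = 1.22 x 10^-1 M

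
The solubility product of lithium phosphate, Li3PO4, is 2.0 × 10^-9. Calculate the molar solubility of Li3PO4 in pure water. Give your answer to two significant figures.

Li3PO4(s) <=> 3 Li^+ + PO4^3-
Ksp = [Li^+]^3[PO4^3-]
With molar solubility s: [Li^+] = 3s, [PO4^3-] = s.
Ksp = (3s)^3s = 27s^4
s = (2.0 × 10^-9 / 27)^(1/4) = 2.9 x 10^-3 M

2.9 × 10^-3 M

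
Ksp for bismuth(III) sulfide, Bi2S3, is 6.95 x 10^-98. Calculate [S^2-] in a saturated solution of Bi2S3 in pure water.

Bi2S3(s) ⇌ 2 Bi^3+(aq) + 3 S^2-(aq)
Ksp = [Bi^3+]^2[S^2-]^3
Let s = molar solubility. Then [Bi^3+] = 2s and [S^2-] = 3s.
Substituting: Ksp = (2s)^2(3s)^3 = 108s^5
s = (6.95 x 10^-98 / 108)^(1/5) = 1.451 x 10^-20 M
[S^2-] = 3s = 4.35 × 10^-20 M

[S^2-] = 4.35e-20 M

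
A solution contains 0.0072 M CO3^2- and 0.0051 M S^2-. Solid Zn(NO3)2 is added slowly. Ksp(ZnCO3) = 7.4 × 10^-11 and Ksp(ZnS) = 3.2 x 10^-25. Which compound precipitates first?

Precipitation of each salt starts when its ion product equals its Ksp.
For ZnCO3: 7.4 × 10^-11 = 0.0072 × [Zn^2+]  ⇒  [Zn^2+] = 1.0 × 10^-8 M.
For ZnS: 3.2 x 10^-25 = 0.0051 × [Zn^2+]  ⇒  [Zn^2+] = 6.3 × 10^-23 M.
The salt with the lower threshold [Zn^2+] precipitates first: ZnS.

ZnS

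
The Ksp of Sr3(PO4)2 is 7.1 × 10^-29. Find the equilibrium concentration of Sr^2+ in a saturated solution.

Sr3(PO4)2(s) <=> 3 Sr^2+ + 2 PO4^3-
Ksp = [Sr^2+]^3[PO4^3-]^2
If s mol/L of Sr3(PO4)2 dissolves, [Sr^2+] = 3s and [PO4^3-] = 2s.
Substituting: Ksp = (3s)^3(2s)^2 = 108s^5
s^5 = 7.1 × 10^-29 / 108, so s = 9.20 × 10^-7 M
[Sr^2+] = 3s = 2.8 x 10^-6 M

[Sr^2+] ≈ 2.8e-6 M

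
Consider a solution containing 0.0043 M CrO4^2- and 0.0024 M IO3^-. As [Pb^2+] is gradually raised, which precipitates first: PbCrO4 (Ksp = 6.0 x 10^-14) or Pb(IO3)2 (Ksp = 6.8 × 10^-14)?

PbCrO4

Each salt begins to precipitate when Q = Ksp, i.e. when [Pb^2+] reaches its threshold.
For PbCrO4: 6.0 x 10^-14 = 0.0043 × [Pb^2+]  ⇒  [Pb^2+] = 1.4 x 10^-11 M.
For Pb(IO3)2: 6.8 × 10^-14 = (0.0024)^2 × [Pb^2+]  ⇒  [Pb^2+] = 1.2 × 10^-8 M.
The salt with the lower threshold [Pb^2+] precipitates first: PbCrO4.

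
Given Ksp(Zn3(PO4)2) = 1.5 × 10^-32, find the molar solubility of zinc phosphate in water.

Zn3(PO4)2(s) ⇌ 3 Zn^2+ + 2 PO4^3-
Ksp = [Zn^2+]^3[PO4^3-]^2
With molar solubility s: [Zn^2+] = 3s, [PO4^3-] = 2s.
Substituting: Ksp = (3s)^3(2s)^2 = 108s^5
s^5 = 1.5 × 10^-32 / 108, so s = 1.7 × 10^-7 M

1.7 x 10^-7 M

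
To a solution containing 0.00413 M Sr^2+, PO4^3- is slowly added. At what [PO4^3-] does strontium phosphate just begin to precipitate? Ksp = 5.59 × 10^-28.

Sr3(PO4)2(s) ⇌ 3 Sr^2+(aq) + 2 PO4^3-(aq)
Ksp = [Sr^2+]^3[PO4^3-]^2
Precipitation begins when Q = Ksp. With [Sr^2+] = 0.00413 M:
5.59 × 10^-28 = (0.00413)^3 × [PO4^3-]^2
[PO4^3-] = (5.59 × 10^-28 / 7.044 x 10^-8)^(1/2) = 8.91 x 10^-11 M

[PO4^3-] = 8.91 x 10^-11 M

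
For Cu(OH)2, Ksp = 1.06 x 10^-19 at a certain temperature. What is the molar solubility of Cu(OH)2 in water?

2.98 x 10^-7 M

Cu(OH)2(s) ⇌ Cu^2+ + 2 OH^-
Ksp = [Cu^2+][OH^-]^2
For each mole of Cu(OH)2 that dissolves: [Cu^2+] = s, [OH^-] = 2s.
Substituting: Ksp = s(2s)^2 = 4s^3
Solving, s = (1.06 x 10^-19/4)^(1/3) = 2.98 x 10^-7 M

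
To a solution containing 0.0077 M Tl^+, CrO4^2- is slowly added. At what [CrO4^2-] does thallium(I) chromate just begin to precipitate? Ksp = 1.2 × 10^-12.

Tl2CrO4(s) ⇌ 2 Tl^+(aq) + CrO4^2-(aq)
Ksp = [Tl^+]^2[CrO4^2-]
Precipitation begins when Q = Ksp. With [Tl^+] = 0.0077 M:
1.2 × 10^-12 = (0.0077)^2 × [CrO4^2-]
[CrO4^2-] = (1.2 × 10^-12 / 5.93 x 10^-5) = 2.0 × 10^-8 M

2.0 × 10^-8 M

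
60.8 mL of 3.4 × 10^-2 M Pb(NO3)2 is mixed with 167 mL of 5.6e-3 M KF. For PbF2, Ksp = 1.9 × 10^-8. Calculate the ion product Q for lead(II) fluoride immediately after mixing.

Total volume = 60.8 + 167 = 227.8 mL.
[Pb^2+] = 3.4 x 10^-2 × (60.8/227.8) = 9.07 × 10^-3 M
[F^-] = 5.6 x 10^-3 × (167/227.8) = 4.11 x 10^-3 M
PbF2(s) ⇌ Pb^2+ + 2 F^-, so Q = [Pb^2+][F^-]^2
Q = (9.07 x 10^-3)(4.11 x 10^-3)^2 = 1.5 × 10^-7
Q > Ksp, so PbF2 will precipitate.

1.5e-7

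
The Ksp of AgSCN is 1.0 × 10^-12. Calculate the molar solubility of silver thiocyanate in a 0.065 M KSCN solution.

s = 1.5e-11 M

AgSCN(s) ⇌ Ag^+(aq) + SCN^-(aq)
Ksp = [Ag^+][SCN^-]
Let s = moles of AgSCN that dissolve per litre. [Ag^+] = s, [SCN^-] = 0.065 + s ≈ 0.065 (since SCN^- from KSCN dominates).
Ksp ≈ s × 0.065
s = 1.5 × 10^-11 M
Check: s = 1.5 × 10^-11 ≪ 0.065, so the approximation is valid.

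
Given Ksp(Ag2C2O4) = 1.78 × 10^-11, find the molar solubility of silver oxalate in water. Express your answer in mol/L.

s ≈ 1.64 × 10^-4 M

Ag2C2O4(s) ⇌ 2 Ag^+(aq) + C2O4^2-(aq)
Ksp = [Ag^+]^2[C2O4^2-]
For each mole of Ag2C2O4 that dissolves: [Ag^+] = 2s, [C2O4^2-] = s.
Substituting: Ksp = (2s)^2s = 4s^3
s = (1.78 × 10^-11 / 4)^(1/3) = 1.64 × 10^-4 M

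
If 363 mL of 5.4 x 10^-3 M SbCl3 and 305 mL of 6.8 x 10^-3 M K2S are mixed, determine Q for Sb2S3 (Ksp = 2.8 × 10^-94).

Total volume = 363 + 305 = 668 mL.
[Sb^3+] = 5.4 × 10^-3 × (363/668) = 2.93 × 10^-3 M
[S^2-] = 6.8 × 10^-3 × (305/668) = 3.10 × 10^-3 M
Sb2S3(s) ⇌ 2 Sb^3+(aq) + 3 S^2-(aq), so Q = [Sb^3+]^2[S^2-]^3
Q = (2.93 × 10^-3)^2(3.10 × 10^-3)^3 = 2.6 × 10^-13
Q > Ksp, so Sb2S3 will precipitate.

2.6e-13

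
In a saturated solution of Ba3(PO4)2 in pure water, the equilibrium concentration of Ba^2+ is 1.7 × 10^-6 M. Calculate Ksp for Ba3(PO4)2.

Ba3(PO4)2(s) ⇌ 3 Ba^2+ + 2 PO4^3-
Stoichiometry gives [PO4^3-] = (2/3)[Ba^2+] = 1.13 x 10^-6 M.
Ksp = [Ba^2+]^3[PO4^3-]^2
Ksp = (1.7 x 10^-6)^3 × (1.13 x 10^-6)^2 = 6.3 × 10^-30

6.3 x 10^-30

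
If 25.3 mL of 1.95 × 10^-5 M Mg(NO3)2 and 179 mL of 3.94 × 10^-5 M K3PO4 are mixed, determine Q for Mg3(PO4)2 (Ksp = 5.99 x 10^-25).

Q = 1.68 × 10^-26

Total volume = 25.3 + 179 = 204.3 mL.
[Mg^2+] = 1.95 x 10^-5 × (25.3/204.3) = 2.415 × 10^-6 M
[PO4^3-] = 3.94 x 10^-5 × (179/204.3) = 3.452 × 10^-5 M
Mg3(PO4)2(s) <=> 3 Mg^2+ + 2 PO4^3-, so Q = [Mg^2+]^3[PO4^3-]^2
Q = (2.415 x 10^-6)^3(3.452 × 10^-5)^2 = 1.68 x 10^-26
Q < Ksp, so no precipitate of Mg3(PO4)2 forms.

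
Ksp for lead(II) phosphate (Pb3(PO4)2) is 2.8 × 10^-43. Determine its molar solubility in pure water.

s = 1.2e-9 M

Pb3(PO4)2(s) <=> 3 Pb^2+(aq) + 2 PO4^3-(aq)
Ksp = [Pb^2+]^3[PO4^3-]^2
If s mol/L of Pb3(PO4)2 dissolves, [Pb^2+] = 3s and [PO4^3-] = 2s.
Substituting: Ksp = (3s)^3(2s)^2 = 108s^5
s = (2.8 × 10^-43 / 108)^(1/5) = 1.2 x 10^-9 M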